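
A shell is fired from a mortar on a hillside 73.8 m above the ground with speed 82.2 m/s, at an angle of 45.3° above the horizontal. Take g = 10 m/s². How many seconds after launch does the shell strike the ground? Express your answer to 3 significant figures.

12.8 s

Vertical component: v_y = 82.2 sin 45.3° = 58.43 m/s.
Taking up as positive with launch at y = 73.8 m, landing at y = 0: 0 = 73.8 + 58.43 t − ½(10) t².
Solving 5.000 t² − 58.43 t − 73.8 = 0 gives t = [58.43 + √(58.43² + 4·5.000·73.8)] / 10.00 = 12.8 s.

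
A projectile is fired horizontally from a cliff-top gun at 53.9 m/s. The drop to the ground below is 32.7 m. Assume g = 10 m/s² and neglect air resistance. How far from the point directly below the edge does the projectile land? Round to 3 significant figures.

138 m

Initial vertical velocity is zero, so the fall time comes from h = ½ g t²: t = √(2 × 32.7 / 10) = 2.557 s.
Horizontal motion is uniform at 53.9 m/s, so x = 53.9 × 2.557 = 138 m.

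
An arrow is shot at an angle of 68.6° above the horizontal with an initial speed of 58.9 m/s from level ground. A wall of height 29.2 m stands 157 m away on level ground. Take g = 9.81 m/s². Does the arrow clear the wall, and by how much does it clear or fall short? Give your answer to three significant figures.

Yes — it clears the wall by 110 m.

v_x = 58.9 cos 68.6° = 21.49 m/s; v_y0 = 58.9 sin 68.6° = 54.84 m/s.
Time to reach the wall: t = 157 / 21.49 = 7.306 s.
Height at that point: y = 54.84×7.306 − 4.905×7.306² = 138.8 m.
That is 138.8 − 29.2 = 110 m above the top of the wall, so the arrow clears it.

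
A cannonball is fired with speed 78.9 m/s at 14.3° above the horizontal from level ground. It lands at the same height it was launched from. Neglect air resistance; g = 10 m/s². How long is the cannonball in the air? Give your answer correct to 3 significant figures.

3.90 s

Vertical component: v_y = 78.9 sin 14.3° = 19.49 m/s.
For a projectile landing at launch height, time of flight is t = 2 v_y / g = 2 × 19.49 / 10 = 3.90 s.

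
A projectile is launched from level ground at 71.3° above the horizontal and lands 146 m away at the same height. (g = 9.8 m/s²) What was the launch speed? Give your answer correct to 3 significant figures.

On level ground, R = v₀² sin(2θ) / g, so v₀ = √(R g / sin 2θ).
sin(2 × 71.3°) = 0.6074.
v₀ = √(146 × 9.8 / 0.6074) = √2356 = 48.5 m/s.

48.5 m/s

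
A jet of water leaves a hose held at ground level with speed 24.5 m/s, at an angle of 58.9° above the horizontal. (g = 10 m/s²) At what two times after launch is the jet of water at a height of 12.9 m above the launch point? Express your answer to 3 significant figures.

v_y0 = 24.5 sin 58.9° = 20.98 m/s.
Set y = v_y0 t − ½ g t² = 12.9: 5.000 t² − 20.98 t + 12.9 = 0.
t = [20.98 ± √(440.2 − 258.0)] / 10 = (20.98 ± 13.50) / 10, giving t = 0.748 s or t = 3.45 s.
So the jet of water is at 12.9 m at t = 0.748 s (rising) and t = 3.45 s (falling).

0.748 s and 3.45 s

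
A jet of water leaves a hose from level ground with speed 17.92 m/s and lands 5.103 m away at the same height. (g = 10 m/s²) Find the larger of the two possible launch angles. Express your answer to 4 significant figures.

85.43°

Level-ground range: R = v₀² sin(2θ)/g ⇒ sin 2θ = R g / v₀² = 5.103×10/17.92² = 0.1589.
2θ = arcsin(0.1589) = 9.1431° or 180° − 9.1431° = 170.8569°.
So θ = 4.572° or θ = 85.43°.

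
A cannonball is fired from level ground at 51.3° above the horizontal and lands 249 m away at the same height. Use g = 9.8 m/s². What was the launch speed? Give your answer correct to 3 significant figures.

On level ground, R = v₀² sin(2θ) / g, so v₀ = √(R g / sin 2θ).
sin(2 × 51.3°) = 0.9759.
v₀ = √(249 × 9.8 / 0.9759) = √2500 = 50.0 m/s.

50.0 m/s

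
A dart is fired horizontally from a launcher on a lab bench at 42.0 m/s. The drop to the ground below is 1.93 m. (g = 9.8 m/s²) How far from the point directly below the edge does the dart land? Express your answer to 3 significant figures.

26.4 m

Initial vertical velocity is zero, so the fall time comes from h = ½ g t²: t = √(2 × 1.93 / 9.8) = 0.6276 s.
Horizontal motion is uniform at 42.0 m/s, so x = 42.0 × 0.6276 = 26.4 m.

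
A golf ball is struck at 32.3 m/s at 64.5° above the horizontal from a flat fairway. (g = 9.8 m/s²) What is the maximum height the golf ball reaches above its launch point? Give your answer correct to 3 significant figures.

Vertical component of launch velocity: v_y = 32.3 sin 64.5° = 29.15 m/s.
At the highest point the vertical velocity is zero, so v_y² = 2 g h_max.
h_max = (29.15)² / (2 × 9.8) = 849.7 / 19.60 = 43.4 m.

43.4 m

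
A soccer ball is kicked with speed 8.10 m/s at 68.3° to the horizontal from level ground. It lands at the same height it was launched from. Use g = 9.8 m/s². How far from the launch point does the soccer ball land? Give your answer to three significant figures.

4.60 m

Components: v_x = 8.10 cos 68.3° = 2.995 m/s, v_y = 8.10 sin 68.3° = 7.526 m/s.
Time of flight (same landing height): t = 2 v_y / g = 2 × 7.526 / 9.8 = 1.536 s.
Range: R = v_x · t = 2.995 × 1.536 = 4.60 m.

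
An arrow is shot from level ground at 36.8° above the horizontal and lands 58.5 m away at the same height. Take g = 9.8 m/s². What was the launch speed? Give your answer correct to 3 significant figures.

24.4 m/s

On level ground, R = v₀² sin(2θ) / g, so v₀ = √(R g / sin 2θ).
sin(2 × 36.8°) = 0.9593.
v₀ = √(58.5 × 9.8 / 0.9593) = √597.6 = 24.4 m/s.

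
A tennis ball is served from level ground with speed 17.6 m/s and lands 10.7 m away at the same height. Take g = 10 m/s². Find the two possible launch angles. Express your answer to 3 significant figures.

Level-ground range: R = v₀² sin(2θ)/g ⇒ sin 2θ = R g / v₀² = 10.7×10/17.6² = 0.3454.
2θ = arcsin(0.3454) = 20.21° or 180° − 20.21° = 159.79°.
So θ = 10.1° or θ = 79.9°.

10.1° and 79.9°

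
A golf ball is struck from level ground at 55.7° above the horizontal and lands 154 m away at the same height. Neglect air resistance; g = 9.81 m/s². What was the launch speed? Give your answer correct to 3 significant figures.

On level ground, R = v₀² sin(2θ) / g, so v₀ = √(R g / sin 2θ).
sin(2 × 55.7°) = 0.9311.
v₀ = √(154 × 9.81 / 0.9311) = √1623 = 40.3 m/s.

40.3 m/s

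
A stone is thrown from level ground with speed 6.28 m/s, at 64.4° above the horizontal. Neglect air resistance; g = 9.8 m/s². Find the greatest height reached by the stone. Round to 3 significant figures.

Vertical component of launch velocity: v_y = 6.28 sin 64.4° = 5.664 m/s.
At the highest point the vertical velocity is zero, so v_y² = 2 g h_max.
h_max = (5.664)² / (2 × 9.8) = 32.08 / 19.60 = 1.64 m.

1.64 m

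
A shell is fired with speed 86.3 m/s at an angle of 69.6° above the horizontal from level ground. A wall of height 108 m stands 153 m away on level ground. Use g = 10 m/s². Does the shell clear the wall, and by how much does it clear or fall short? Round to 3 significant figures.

Yes — it clears the wall by 174 m.

v_x = 86.3 cos 69.6° = 30.08 m/s; v_y0 = 86.3 sin 69.6° = 80.89 m/s.
Time to reach the wall: t = 153 / 30.08 = 5.086 s.
Height at that point: y = 80.89×5.086 − 5.000×5.086² = 282.1 m.
That is 282.1 − 108 = 174 m above the top of the wall, so the shell clears it.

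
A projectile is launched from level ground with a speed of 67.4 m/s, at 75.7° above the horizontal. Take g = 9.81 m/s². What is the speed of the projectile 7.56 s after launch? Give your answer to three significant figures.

18.9 m/s

v_x = 67.4 cos 75.7° = 16.65 m/s (constant).
v_y(t) = 67.4 sin 75.7° − g t = 65.31 − 9.81 × 7.56 = -8.854 m/s.
Speed = √(v_x² + v_y²) = √(277.2 + 78.39) = 18.9 m/s.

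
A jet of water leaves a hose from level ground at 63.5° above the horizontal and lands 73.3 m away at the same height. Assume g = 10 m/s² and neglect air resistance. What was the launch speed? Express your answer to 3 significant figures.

On level ground, R = v₀² sin(2θ) / g, so v₀ = √(R g / sin 2θ).
sin(2 × 63.5°) = 0.7986.
v₀ = √(73.3 × 10 / 0.7986) = √917.9 = 30.3 m/s.

30.3 m/s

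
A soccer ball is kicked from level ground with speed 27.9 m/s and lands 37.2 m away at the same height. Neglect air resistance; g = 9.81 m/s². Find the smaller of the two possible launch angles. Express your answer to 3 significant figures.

14.0°

Level-ground range: R = v₀² sin(2θ)/g ⇒ sin 2θ = R g / v₀² = 37.2×9.81/27.9² = 0.4688.
2θ = arcsin(0.4688) = 27.96° or 180° − 27.96° = 152.04°.
So θ = 14.0° or θ = 76.0°.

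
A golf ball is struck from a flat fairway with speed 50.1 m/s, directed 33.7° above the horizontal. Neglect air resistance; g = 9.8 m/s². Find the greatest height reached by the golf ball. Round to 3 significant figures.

39.4 m

Vertical component of launch velocity: v_y = 50.1 sin 33.7° = 27.80 m/s.
At the highest point the vertical velocity is zero, so v_y² = 2 g h_max.
h_max = (27.80)² / (2 × 9.8) = 772.8 / 19.60 = 39.4 m.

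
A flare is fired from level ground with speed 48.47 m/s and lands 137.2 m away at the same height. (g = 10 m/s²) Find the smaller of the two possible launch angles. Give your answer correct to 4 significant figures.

17.87°

Level-ground range: R = v₀² sin(2θ)/g ⇒ sin 2θ = R g / v₀² = 137.2×10/48.47² = 0.5840.
2θ = arcsin(0.5840) = 35.732° or 180° − 35.732° = 144.268°.
So θ = 17.87° or θ = 72.13°.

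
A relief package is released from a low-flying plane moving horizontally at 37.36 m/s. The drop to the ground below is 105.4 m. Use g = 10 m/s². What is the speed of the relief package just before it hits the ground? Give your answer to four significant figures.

59.19 m/s

Fall time: t = √(2 × 105.4 / 10) = 4.5913 s.
At impact: v_x = 37.36 m/s (unchanged), v_y = g t = 10 × 4.5913 = 45.913 m/s.
Speed = √(v_x² + v_y²) = √(1395.8 + 2108.0) = 59.19 m/s.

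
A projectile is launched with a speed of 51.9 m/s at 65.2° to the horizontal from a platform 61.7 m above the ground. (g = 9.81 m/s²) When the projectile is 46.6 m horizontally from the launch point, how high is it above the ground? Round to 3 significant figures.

140 m

v_x = 51.9 cos 65.2° = 21.77 m/s, v_y0 = 51.9 sin 65.2° = 47.11 m/s.
Time to reach x = 46.6 m: t = x / v_x = 46.6 / 21.77 = 2.141 s.
y = 61.7 + v_y0 t − ½ g t² = 61.7 + 47.11×2.141 − 4.905×2.141² = 140 m.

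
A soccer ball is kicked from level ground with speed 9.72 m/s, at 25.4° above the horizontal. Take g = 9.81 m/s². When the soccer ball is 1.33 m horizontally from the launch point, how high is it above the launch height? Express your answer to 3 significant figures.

v_x = 9.72 cos 25.4° = 8.780 m/s, v_y0 = 9.72 sin 25.4° = 4.169 m/s.
Time to reach x = 1.33 m: t = x / v_x = 1.33 / 8.780 = 0.1515 s.
y = v_y0 t − ½ g t² = 4.169×0.1515 − 4.905×0.1515² = 0.519 m.

0.519 m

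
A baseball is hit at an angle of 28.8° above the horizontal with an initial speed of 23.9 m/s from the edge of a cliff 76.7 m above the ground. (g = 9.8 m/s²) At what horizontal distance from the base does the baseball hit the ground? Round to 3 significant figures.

Components: v_x = 23.9 cos 28.8° = 20.94 m/s, v_y = 23.9 sin 28.8° = 11.51 m/s.
Vertical: 0 = 76.7 + 11.51 t − ½(9.8) t² ⇒ 4.900 t² − 11.51 t − 76.7 = 0.
t = [11.51 + √(132.5 + 1503)] / 9.800 = 5.301 s.
Horizontal: R = v_x · t = 20.94 × 5.301 = 111 m.

111 m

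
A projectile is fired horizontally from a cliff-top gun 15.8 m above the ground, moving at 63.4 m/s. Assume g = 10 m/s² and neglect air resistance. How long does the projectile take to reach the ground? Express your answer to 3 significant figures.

1.78 s

The horizontal speed doesn't affect the fall. With v_y0 = 0, h = ½ g t².
t = √(2 × 15.8 / 10) = √3.160 = 1.78 s.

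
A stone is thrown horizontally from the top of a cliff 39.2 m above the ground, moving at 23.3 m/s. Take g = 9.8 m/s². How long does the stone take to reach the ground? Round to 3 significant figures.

The horizontal speed doesn't affect the fall. With v_y0 = 0, h = ½ g t².
t = √(2 × 39.2 / 9.8) = √8.000 = 2.83 s.

2.83 s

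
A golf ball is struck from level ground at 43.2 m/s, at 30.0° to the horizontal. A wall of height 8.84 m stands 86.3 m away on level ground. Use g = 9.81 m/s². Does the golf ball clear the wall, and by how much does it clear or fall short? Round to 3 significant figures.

v_x = 43.2 cos 30.0° = 37.41 m/s; v_y0 = 43.2 sin 30.0° = 21.60 m/s.
Time to reach the wall: t = 86.3 / 37.41 = 2.307 s.
Height at that point: y = 21.60×2.307 − 4.905×2.307² = 23.73 m.
That is 23.73 − 8.84 = 14.9 m above the top of the wall, so the golf ball clears it.

Yes — it clears the wall by 14.9 m.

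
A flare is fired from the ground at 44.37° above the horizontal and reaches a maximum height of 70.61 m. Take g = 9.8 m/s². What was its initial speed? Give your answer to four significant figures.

At maximum height v_y = 0, so (v₀ sin θ)² = 2 g H.
v₀ sin 44.37° = √(2 × 9.8 × 70.61) = 37.202 m/s.
v₀ = 37.202 / sin 44.37° = 37.202 / 0.6993 = 53.20 m/s.

53.20 m/s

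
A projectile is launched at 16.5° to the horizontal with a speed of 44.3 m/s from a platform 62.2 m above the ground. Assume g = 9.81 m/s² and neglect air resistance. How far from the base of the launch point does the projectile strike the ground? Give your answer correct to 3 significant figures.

215 m

Components: v_x = 44.3 cos 16.5° = 42.48 m/s, v_y = 44.3 sin 16.5° = 12.58 m/s.
Vertical: 0 = 62.2 + 12.58 t − ½(9.81) t² ⇒ 4.905 t² − 12.58 t − 62.2 = 0.
t = [12.58 + √(158.3 + 1220)] / 9.810 = 5.067 s.
Horizontal: R = v_x · t = 42.48 × 5.067 = 215 m.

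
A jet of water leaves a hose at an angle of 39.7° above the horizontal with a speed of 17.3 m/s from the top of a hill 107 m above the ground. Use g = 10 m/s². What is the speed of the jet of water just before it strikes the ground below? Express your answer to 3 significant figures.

v_x = 17.3 cos 39.7° = 13.31 m/s is unchanged throughout.
For the vertical component, v_y² = v_y0² + 2 g h = (11.05)² + 2×10×107 = 2262, so |v_y| = 47.56 m/s.
Impact speed = √(v_x² + v_y²) = √(177.2 + 2262) = 49.4 m/s.

49.4 m/s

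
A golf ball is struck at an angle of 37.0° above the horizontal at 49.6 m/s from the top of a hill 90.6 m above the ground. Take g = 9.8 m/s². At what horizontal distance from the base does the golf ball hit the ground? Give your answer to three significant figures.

329 m

Components: v_x = 49.6 cos 37.0° = 39.61 m/s, v_y = 49.6 sin 37.0° = 29.85 m/s.
Vertical: 0 = 90.6 + 29.85 t − ½(9.8) t² ⇒ 4.900 t² − 29.85 t − 90.6 = 0.
t = [29.85 + √(891.0 + 1776)] / 9.800 = 8.316 s.
Horizontal: R = v_x · t = 39.61 × 8.316 = 329 m.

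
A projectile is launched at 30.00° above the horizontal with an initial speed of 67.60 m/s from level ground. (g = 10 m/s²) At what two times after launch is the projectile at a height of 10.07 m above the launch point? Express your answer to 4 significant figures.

0.3124 s and 6.448 s

v_y0 = 67.60 sin 30.00° = 33.800 m/s.
Set y = v_y0 t − ½ g t² = 10.07: 5.000 t² − 33.800 t + 10.07 = 0.
t = [33.800 ± √(1142.4 − 201.40)] / 10 = (33.800 ± 30.676) / 10, giving t = 0.3124 s or t = 6.448 s.
So the projectile is at 10.07 m at t = 0.3124 s (rising) and t = 6.448 s (falling).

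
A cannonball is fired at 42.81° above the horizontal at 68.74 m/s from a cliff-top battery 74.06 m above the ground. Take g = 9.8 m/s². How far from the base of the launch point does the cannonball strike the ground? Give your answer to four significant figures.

Components: v_x = 68.74 cos 42.81° = 50.428 m/s, v_y = 68.74 sin 42.81° = 46.714 m/s.
Vertical: 0 = 74.06 + 46.714 t − ½(9.8) t² ⇒ 4.900 t² − 46.714 t − 74.06 = 0.
t = [46.714 + √(2182.2 + 1451.6)] / 9.800 = 10.918 s.
Horizontal: R = v_x · t = 50.428 × 10.918 = 550.6 m.

550.6 m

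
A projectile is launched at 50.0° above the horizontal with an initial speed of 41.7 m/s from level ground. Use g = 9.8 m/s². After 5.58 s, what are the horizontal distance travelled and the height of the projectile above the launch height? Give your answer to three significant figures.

x = 150 m, y = 25.7 m

v_x = 41.7 cos 50.0° = 26.80 m/s; v_y0 = 41.7 sin 50.0° = 31.94 m/s.
x = v_x t = 26.80 × 5.58 = 150 m.
y = v_y0 t − ½ g t² = 31.94×5.58 − 4.900×5.58² = 25.7 m.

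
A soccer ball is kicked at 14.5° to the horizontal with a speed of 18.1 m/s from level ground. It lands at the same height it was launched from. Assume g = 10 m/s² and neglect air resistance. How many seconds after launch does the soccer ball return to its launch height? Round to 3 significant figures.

0.906 s

Vertical component: v_y = 18.1 sin 14.5° = 4.532 m/s.
For a projectile landing at launch height, time of flight is t = 2 v_y / g = 2 × 4.532 / 10 = 0.906 s.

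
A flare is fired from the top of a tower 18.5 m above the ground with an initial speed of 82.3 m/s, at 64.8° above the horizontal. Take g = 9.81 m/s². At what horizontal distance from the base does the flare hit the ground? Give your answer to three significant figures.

541 m

Components: v_x = 82.3 cos 64.8° = 35.04 m/s, v_y = 82.3 sin 64.8° = 74.47 m/s.
Vertical: 0 = 18.5 + 74.47 t − ½(9.81) t² ⇒ 4.905 t² − 74.47 t − 18.5 = 0.
t = [74.47 + √(5546 + 363.0)] / 9.810 = 15.43 s.
Horizontal: R = v_x · t = 35.04 × 15.43 = 541 m.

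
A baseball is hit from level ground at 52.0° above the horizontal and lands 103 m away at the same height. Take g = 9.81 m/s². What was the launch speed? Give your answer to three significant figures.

On level ground, R = v₀² sin(2θ) / g, so v₀ = √(R g / sin 2θ).
sin(2 × 52.0°) = 0.9703.
v₀ = √(103 × 9.81 / 0.9703) = √1041 = 32.3 m/s.

32.3 m/s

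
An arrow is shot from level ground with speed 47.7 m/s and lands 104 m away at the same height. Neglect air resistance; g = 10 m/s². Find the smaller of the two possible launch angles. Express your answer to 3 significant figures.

Level-ground range: R = v₀² sin(2θ)/g ⇒ sin 2θ = R g / v₀² = 104×10/47.7² = 0.4571.
2θ = arcsin(0.4571) = 27.20° or 180° − 27.20° = 152.80°.
So θ = 13.6° or θ = 76.4°.

13.6°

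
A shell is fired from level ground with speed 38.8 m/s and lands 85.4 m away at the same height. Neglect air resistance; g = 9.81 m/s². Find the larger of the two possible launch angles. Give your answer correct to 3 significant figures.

73.1°

Level-ground range: R = v₀² sin(2θ)/g ⇒ sin 2θ = R g / v₀² = 85.4×9.81/38.8² = 0.5565.
2θ = arcsin(0.5565) = 33.81° or 180° − 33.81° = 146.19°.
So θ = 16.9° or θ = 73.1°.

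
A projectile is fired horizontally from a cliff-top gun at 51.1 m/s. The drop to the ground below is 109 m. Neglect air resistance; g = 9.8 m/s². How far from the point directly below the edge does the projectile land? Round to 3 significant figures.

Initial vertical velocity is zero, so the fall time comes from h = ½ g t²: t = √(2 × 109 / 9.8) = 4.716 s.
Horizontal motion is uniform at 51.1 m/s, so x = 51.1 × 4.716 = 241 m.

241 m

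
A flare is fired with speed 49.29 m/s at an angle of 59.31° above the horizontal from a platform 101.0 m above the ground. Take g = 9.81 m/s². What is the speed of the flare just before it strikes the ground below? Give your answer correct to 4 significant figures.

v_x = 49.29 cos 59.31° = 25.157 m/s is unchanged throughout.
For the vertical component, v_y² = v_y0² + 2 g h = (42.387)² + 2×9.81×101.0 = 3778.3, so |v_y| = 61.468 m/s.
Impact speed = √(v_x² + v_y²) = √(632.87 + 3778.3) = 66.42 m/s.

66.42 m/s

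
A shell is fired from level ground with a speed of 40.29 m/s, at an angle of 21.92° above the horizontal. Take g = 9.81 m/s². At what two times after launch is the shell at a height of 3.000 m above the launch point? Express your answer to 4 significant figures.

0.2145 s and 2.852 s

v_y0 = 40.29 sin 21.92° = 15.041 m/s.
Set y = v_y0 t − ½ g t² = 3.000: 4.905 t² − 15.041 t + 3.000 = 0.
t = [15.041 ± √(226.23 − 58.860)] / 9.81 = (15.041 ± 12.937) / 9.81, giving t = 0.2145 s or t = 2.852 s.
So the shell is at 3.000 m at t = 0.2145 s (rising) and t = 2.852 s (falling).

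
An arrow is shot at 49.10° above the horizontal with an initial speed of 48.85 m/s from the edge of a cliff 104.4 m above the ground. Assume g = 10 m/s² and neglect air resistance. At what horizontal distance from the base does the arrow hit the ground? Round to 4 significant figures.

306.0 m

Components: v_x = 48.85 cos 49.10° = 31.984 m/s, v_y = 48.85 sin 49.10° = 36.923 m/s.
Vertical: 0 = 104.4 + 36.923 t − ½(10) t² ⇒ 5.000 t² − 36.923 t − 104.4 = 0.
t = [36.923 + √(1363.3 + 2088.0)] / 10.00 = 9.5671 s.
Horizontal: R = v_x · t = 31.984 × 9.5671 = 306.0 m.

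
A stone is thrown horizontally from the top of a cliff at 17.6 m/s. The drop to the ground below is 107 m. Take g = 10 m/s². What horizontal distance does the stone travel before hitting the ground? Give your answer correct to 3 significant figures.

Initial vertical velocity is zero, so the fall time comes from h = ½ g t²: t = √(2 × 107 / 10) = 4.626 s.
Horizontal motion is uniform at 17.6 m/s, so x = 17.6 × 4.626 = 81.4 m.

81.4 m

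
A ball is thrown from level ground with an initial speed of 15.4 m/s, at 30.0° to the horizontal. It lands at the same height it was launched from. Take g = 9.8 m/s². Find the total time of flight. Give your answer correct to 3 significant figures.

Vertical component: v_y = 15.4 sin 30.0° = 7.700 m/s.
For a projectile landing at launch height, time of flight is t = 2 v_y / g = 2 × 7.700 / 9.8 = 1.57 s.

1.57 s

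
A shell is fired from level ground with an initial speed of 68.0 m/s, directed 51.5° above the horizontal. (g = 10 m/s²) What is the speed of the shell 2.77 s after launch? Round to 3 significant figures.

v_x = 68.0 cos 51.5° = 42.33 m/s (constant).
v_y(t) = 68.0 sin 51.5° − g t = 53.22 − 10 × 2.77 = 25.52 m/s.
Speed = √(v_x² + v_y²) = √(1792 + 651.3) = 49.4 m/s.

49.4 m/s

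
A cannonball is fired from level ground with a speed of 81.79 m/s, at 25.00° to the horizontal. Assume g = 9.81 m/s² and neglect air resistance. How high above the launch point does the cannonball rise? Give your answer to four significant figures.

60.90 m

Vertical component of launch velocity: v_y = 81.79 sin 25.00° = 34.566 m/s.
At the highest point the vertical velocity is zero, so v_y² = 2 g h_max.
h_max = (34.566)² / (2 × 9.81) = 1194.8 / 19.62 = 60.90 m.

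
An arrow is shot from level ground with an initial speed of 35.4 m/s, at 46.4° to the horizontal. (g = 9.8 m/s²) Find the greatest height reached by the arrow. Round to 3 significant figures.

Vertical component of launch velocity: v_y = 35.4 sin 46.4° = 25.64 m/s.
At the highest point the vertical velocity is zero, so v_y² = 2 g h_max.
h_max = (25.64)² / (2 × 9.8) = 657.4 / 19.60 = 33.5 m.

33.5 m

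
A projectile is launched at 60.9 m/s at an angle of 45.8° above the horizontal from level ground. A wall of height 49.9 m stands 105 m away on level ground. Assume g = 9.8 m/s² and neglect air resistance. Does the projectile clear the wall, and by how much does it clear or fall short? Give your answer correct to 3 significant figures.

Yes — it clears the wall by 28.1 m.

v_x = 60.9 cos 45.8° = 42.46 m/s; v_y0 = 60.9 sin 45.8° = 43.66 m/s.
Time to reach the wall: t = 105 / 42.46 = 2.473 s.
Height at that point: y = 43.66×2.473 − 4.900×2.473² = 78.00 m.
That is 78.00 − 49.9 = 28.1 m above the top of the wall, so the projectile clears it.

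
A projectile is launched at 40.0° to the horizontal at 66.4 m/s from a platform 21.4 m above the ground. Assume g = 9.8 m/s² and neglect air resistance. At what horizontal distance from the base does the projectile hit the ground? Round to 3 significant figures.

467 m

Components: v_x = 66.4 cos 40.0° = 50.87 m/s, v_y = 66.4 sin 40.0° = 42.68 m/s.
Vertical: 0 = 21.4 + 42.68 t − ½(9.8) t² ⇒ 4.900 t² − 42.68 t − 21.4 = 0.
t = [42.68 + √(1822 + 419.4)] / 9.800 = 9.186 s.
Horizontal: R = v_x · t = 50.87 × 9.186 = 467 m.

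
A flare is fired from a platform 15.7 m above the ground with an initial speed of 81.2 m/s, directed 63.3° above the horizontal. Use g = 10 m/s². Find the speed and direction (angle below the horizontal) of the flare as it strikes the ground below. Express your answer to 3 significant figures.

83.1 m/s at 64.0° below the horizontal

v_x = 81.2 cos 63.3° = 36.48 m/s (constant).
|v_y| at impact = √((72.54)² + 2×10×15.7) = 74.67 m/s.
Speed = √(36.48² + 74.67²) = 83.1 m/s; angle = arctan(74.67/36.48) = 64.0° below horizontal.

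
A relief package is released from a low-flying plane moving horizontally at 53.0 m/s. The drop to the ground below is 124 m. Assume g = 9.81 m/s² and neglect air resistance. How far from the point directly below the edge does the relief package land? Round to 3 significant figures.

266 m

Initial vertical velocity is zero, so the fall time comes from h = ½ g t²: t = √(2 × 124 / 9.81) = 5.028 s.
Horizontal motion is uniform at 53.0 m/s, so x = 53.0 × 5.028 = 266 m.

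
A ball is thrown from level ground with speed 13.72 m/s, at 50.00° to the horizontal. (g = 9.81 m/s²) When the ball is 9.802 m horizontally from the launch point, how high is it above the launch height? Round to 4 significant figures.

5.622 m

v_x = 13.72 cos 50.00° = 8.8190 m/s, v_y0 = 13.72 sin 50.00° = 10.510 m/s.
Time to reach x = 9.802 m: t = x / v_x = 9.802 / 8.8190 = 1.1115 s.
y = v_y0 t − ½ g t² = 10.510×1.1115 − 4.905×1.1115² = 5.622 m.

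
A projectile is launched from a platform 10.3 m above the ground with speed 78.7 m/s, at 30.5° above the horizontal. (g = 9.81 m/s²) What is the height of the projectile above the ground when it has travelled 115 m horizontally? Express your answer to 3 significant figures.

63.9 m

v_x = 78.7 cos 30.5° = 67.81 m/s, v_y0 = 78.7 sin 30.5° = 39.94 m/s.
Time to reach x = 115 m: t = x / v_x = 115 / 67.81 = 1.696 s.
y = 10.3 + v_y0 t − ½ g t² = 10.3 + 39.94×1.696 − 4.905×1.696² = 63.9 m.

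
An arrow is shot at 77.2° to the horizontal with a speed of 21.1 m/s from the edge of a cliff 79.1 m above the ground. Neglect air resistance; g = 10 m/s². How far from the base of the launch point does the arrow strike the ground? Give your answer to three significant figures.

30.6 m

Components: v_x = 21.1 cos 77.2° = 4.675 m/s, v_y = 21.1 sin 77.2° = 20.58 m/s.
Vertical: 0 = 79.1 + 20.58 t − ½(10) t² ⇒ 5.000 t² − 20.58 t − 79.1 = 0.
t = [20.58 + √(423.5 + 1582)] / 10.00 = 6.536 s.
Horizontal: R = v_x · t = 4.675 × 6.536 = 30.6 m.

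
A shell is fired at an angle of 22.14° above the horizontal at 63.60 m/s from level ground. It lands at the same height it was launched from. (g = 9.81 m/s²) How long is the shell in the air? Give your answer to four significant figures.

4.887 s

Vertical component: v_y = 63.60 sin 22.14° = 23.969 m/s.
For a projectile landing at launch height, time of flight is t = 2 v_y / g = 2 × 23.969 / 9.81 = 4.887 s.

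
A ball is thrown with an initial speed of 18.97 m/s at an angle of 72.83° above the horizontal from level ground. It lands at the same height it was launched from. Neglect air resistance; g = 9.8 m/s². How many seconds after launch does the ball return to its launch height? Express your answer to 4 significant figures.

3.699 s

Vertical component: v_y = 18.97 sin 72.83° = 18.125 m/s.
For a projectile landing at launch height, time of flight is t = 2 v_y / g = 2 × 18.125 / 9.8 = 3.699 s.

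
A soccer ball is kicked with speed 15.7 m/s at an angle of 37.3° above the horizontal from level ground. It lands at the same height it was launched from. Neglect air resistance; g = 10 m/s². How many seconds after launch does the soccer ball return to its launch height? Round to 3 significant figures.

1.90 s

Vertical component: v_y = 15.7 sin 37.3° = 9.514 m/s.
For a projectile landing at launch height, time of flight is t = 2 v_y / g = 2 × 9.514 / 10 = 1.90 s.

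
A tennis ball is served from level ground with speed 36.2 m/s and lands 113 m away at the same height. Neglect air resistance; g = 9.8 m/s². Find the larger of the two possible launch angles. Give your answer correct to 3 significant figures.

61.2°

Level-ground range: R = v₀² sin(2θ)/g ⇒ sin 2θ = R g / v₀² = 113×9.8/36.2² = 0.8451.
2θ = arcsin(0.8451) = 57.68° or 180° − 57.68° = 122.32°.
So θ = 28.8° or θ = 61.2°.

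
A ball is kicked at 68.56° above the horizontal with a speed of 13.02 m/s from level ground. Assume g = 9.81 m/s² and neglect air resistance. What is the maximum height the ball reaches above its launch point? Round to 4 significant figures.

Vertical component of launch velocity: v_y = 13.02 sin 68.56° = 12.119 m/s.
At the highest point the vertical velocity is zero, so v_y² = 2 g h_max.
h_max = (12.119)² / (2 × 9.81) = 146.87 / 19.62 = 7.486 m.

7.486 m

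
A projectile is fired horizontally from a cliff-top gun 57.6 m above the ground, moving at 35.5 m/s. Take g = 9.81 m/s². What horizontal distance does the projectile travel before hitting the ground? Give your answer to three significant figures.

122 m

Initial vertical velocity is zero, so the fall time comes from h = ½ g t²: t = √(2 × 57.6 / 9.81) = 3.427 s.
Horizontal motion is uniform at 35.5 m/s, so x = 35.5 × 3.427 = 122 m.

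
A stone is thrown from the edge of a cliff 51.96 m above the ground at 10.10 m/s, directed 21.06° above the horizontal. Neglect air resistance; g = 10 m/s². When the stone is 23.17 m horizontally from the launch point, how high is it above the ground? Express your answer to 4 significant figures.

v_x = 10.10 cos 21.06° = 9.4254 m/s, v_y0 = 10.10 sin 21.06° = 3.6294 m/s.
Time to reach x = 23.17 m: t = x / v_x = 23.17 / 9.4254 = 2.4583 s.
y = 51.96 + v_y0 t − ½ g t² = 51.96 + 3.6294×2.4583 − 5.000×2.4583² = 30.67 m.

30.67 m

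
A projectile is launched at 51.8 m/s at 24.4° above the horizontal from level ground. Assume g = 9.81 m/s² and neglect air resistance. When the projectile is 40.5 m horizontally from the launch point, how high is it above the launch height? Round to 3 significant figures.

v_x = 51.8 cos 24.4° = 47.17 m/s, v_y0 = 51.8 sin 24.4° = 21.40 m/s.
Time to reach x = 40.5 m: t = x / v_x = 40.5 / 47.17 = 0.8586 s.
y = v_y0 t − ½ g t² = 21.40×0.8586 − 4.905×0.8586² = 14.8 m.

14.8 m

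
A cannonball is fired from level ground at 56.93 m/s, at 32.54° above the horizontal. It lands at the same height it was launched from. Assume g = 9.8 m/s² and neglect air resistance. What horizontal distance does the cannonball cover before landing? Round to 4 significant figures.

Components: v_x = 56.93 cos 32.54° = 47.993 m/s, v_y = 56.93 sin 32.54° = 30.622 m/s.
Time of flight (same landing height): t = 2 v_y / g = 2 × 30.622 / 9.8 = 6.2494 s.
Range: R = v_x · t = 47.993 × 6.2494 = 299.9 m.

299.9 m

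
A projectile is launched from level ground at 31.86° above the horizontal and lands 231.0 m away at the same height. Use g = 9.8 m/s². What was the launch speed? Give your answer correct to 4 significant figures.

On level ground, R = v₀² sin(2θ) / g, so v₀ = √(R g / sin 2θ).
sin(2 × 31.86°) = 0.8966.
v₀ = √(231.0 × 9.8 / 0.8966) = √2524.9 = 50.25 m/s.

50.25 m/s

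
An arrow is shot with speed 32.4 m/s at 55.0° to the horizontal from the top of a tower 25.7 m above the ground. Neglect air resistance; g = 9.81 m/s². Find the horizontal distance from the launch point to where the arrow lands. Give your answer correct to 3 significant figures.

116 m

Components: v_x = 32.4 cos 55.0° = 18.58 m/s, v_y = 32.4 sin 55.0° = 26.54 m/s.
Vertical: 0 = 25.7 + 26.54 t − ½(9.81) t² ⇒ 4.905 t² − 26.54 t − 25.7 = 0.
t = [26.54 + √(704.4 + 504.2)] / 9.810 = 6.249 s.
Horizontal: R = v_x · t = 18.58 × 6.249 = 116 m.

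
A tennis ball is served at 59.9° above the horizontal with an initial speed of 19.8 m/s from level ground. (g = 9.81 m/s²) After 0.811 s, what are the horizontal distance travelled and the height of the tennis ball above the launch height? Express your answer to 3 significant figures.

v_x = 19.8 cos 59.9° = 9.930 m/s; v_y0 = 19.8 sin 59.9° = 17.13 m/s.
x = v_x t = 9.930 × 0.811 = 8.05 m.
y = v_y0 t − ½ g t² = 17.13×0.811 − 4.905×0.811² = 10.7 m.

x = 8.05 m, y = 10.7 m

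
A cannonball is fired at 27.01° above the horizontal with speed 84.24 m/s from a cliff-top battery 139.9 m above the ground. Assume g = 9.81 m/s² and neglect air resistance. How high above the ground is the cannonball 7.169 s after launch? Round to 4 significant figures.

v_y0 = 84.24 sin 27.01° = 38.257 m/s.
y(t) = 139.9 + v_y0 t − ½ g t² = 139.9 + 38.257×7.169 − ½×9.81×7.169² = 162.1 m.

162.1 m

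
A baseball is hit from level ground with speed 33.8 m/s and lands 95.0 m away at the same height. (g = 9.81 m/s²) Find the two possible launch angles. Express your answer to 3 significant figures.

Level-ground range: R = v₀² sin(2θ)/g ⇒ sin 2θ = R g / v₀² = 95.0×9.81/33.8² = 0.8158.
2θ = arcsin(0.8158) = 54.67° or 180° − 54.67° = 125.33°.
So θ = 27.3° or θ = 62.7°.

27.3° and 62.7°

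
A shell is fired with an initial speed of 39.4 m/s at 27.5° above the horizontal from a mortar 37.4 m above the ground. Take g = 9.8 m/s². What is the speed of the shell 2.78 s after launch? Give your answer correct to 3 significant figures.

36.1 m/s

v_x = 39.4 cos 27.5° = 34.95 m/s (constant).
v_y(t) = 39.4 sin 27.5° − g t = 18.19 − 9.8 × 2.78 = -9.054 m/s.
Speed = √(v_x² + v_y²) = √(1222 + 81.97) = 36.1 m/s.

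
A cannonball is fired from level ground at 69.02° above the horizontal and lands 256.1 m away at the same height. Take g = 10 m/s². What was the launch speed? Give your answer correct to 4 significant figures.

On level ground, R = v₀² sin(2θ) / g, so v₀ = √(R g / sin 2θ).
sin(2 × 69.02°) = 0.6686.
v₀ = √(256.1 × 10 / 0.6686) = √3830.4 = 61.89 m/s.

61.89 m/s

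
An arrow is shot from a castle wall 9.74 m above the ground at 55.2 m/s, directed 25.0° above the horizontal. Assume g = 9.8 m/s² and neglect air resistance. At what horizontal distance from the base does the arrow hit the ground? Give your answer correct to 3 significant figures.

258 m

Components: v_x = 55.2 cos 25.0° = 50.03 m/s, v_y = 55.2 sin 25.0° = 23.33 m/s.
Vertical: 0 = 9.74 + 23.33 t − ½(9.8) t² ⇒ 4.900 t² − 23.33 t − 9.74 = 0.
t = [23.33 + √(544.3 + 190.9)] / 9.800 = 5.147 s.
Horizontal: R = v_x · t = 50.03 × 5.147 = 258 m.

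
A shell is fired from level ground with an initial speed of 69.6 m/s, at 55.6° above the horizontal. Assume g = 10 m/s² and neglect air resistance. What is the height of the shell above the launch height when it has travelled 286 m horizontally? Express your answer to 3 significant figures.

v_x = 69.6 cos 55.6° = 39.32 m/s, v_y0 = 69.6 sin 55.6° = 57.43 m/s.
Time to reach x = 286 m: t = x / v_x = 286 / 39.32 = 7.274 s.
y = v_y0 t − ½ g t² = 57.43×7.274 − 5.000×7.274² = 153 m.

153 m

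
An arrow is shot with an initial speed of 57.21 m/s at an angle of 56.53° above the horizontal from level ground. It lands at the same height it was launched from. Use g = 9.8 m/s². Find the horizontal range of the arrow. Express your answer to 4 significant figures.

307.3 m

For level ground, R = v₀² sin(2θ) / g.
sin(2 × 56.53°) = sin 113.06° = 0.9201.
R = (57.21)² × 0.9201 / 9.8 = 307.3 m.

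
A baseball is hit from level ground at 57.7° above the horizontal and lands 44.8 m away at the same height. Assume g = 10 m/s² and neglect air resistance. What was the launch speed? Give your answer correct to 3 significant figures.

22.3 m/s

On level ground, R = v₀² sin(2θ) / g, so v₀ = √(R g / sin 2θ).
sin(2 × 57.7°) = 0.9033.
v₀ = √(44.8 × 10 / 0.9033) = √496.0 = 22.3 m/s.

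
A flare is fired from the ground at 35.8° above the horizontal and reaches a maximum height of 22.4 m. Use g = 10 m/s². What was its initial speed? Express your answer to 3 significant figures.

36.2 m/s

At maximum height v_y = 0, so (v₀ sin θ)² = 2 g H.
v₀ sin 35.8° = √(2 × 10 × 22.4) = 21.17 m/s.
v₀ = 21.17 / sin 35.8° = 21.17 / 0.5850 = 36.2 m/s.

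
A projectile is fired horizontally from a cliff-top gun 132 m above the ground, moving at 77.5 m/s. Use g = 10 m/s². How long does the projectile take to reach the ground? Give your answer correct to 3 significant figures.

The horizontal speed doesn't affect the fall. With v_y0 = 0, h = ½ g t².
t = √(2 × 132 / 10) = √26.40 = 5.14 s.

5.14 s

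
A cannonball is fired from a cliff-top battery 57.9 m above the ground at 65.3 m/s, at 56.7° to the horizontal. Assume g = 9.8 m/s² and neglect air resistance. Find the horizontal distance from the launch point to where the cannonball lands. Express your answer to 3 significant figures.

434 m

Components: v_x = 65.3 cos 56.7° = 35.85 m/s, v_y = 65.3 sin 56.7° = 54.58 m/s.
Vertical: 0 = 57.9 + 54.58 t − ½(9.8) t² ⇒ 4.900 t² − 54.58 t − 57.9 = 0.
t = [54.58 + √(2979 + 1135)] / 9.800 = 12.11 s.
Horizontal: R = v_x · t = 35.85 × 12.11 = 434 m.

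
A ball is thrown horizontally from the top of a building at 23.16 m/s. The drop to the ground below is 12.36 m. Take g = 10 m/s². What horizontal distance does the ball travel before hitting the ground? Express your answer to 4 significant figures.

Initial vertical velocity is zero, so the fall time comes from h = ½ g t²: t = √(2 × 12.36 / 10) = 1.5723 s.
Horizontal motion is uniform at 23.16 m/s, so x = 23.16 × 1.5723 = 36.41 m.

36.41 m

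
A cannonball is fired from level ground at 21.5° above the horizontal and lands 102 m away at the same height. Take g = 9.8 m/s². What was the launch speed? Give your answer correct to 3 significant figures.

38.3 m/s

On level ground, R = v₀² sin(2θ) / g, so v₀ = √(R g / sin 2θ).
sin(2 × 21.5°) = 0.6820.
v₀ = √(102 × 9.8 / 0.6820) = √1466 = 38.3 m/s.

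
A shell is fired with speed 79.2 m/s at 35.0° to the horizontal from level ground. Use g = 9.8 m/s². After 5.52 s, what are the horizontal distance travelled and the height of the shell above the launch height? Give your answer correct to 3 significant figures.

v_x = 79.2 cos 35.0° = 64.88 m/s; v_y0 = 79.2 sin 35.0° = 45.43 m/s.
x = v_x t = 64.88 × 5.52 = 358 m.
y = v_y0 t − ½ g t² = 45.43×5.52 − 4.900×5.52² = 101 m.

x = 358 m, y = 101 m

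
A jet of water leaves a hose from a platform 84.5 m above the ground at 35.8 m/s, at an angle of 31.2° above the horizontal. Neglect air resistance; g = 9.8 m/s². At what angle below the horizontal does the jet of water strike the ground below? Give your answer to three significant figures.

v_x = 35.8 cos 31.2° = 30.62 m/s.
At impact |v_y| = √(v_y0² + 2 g h) = √(18.55² + 2×9.8×84.5) = 44.72 m/s.
Angle below horizontal = arctan(|v_y| / v_x) = arctan(44.72 / 30.62) = 55.6°.

55.6°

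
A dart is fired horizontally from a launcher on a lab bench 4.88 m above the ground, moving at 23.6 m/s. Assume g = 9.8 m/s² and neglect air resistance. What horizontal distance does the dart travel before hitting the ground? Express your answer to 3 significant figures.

23.6 m

Initial vertical velocity is zero, so the fall time comes from h = ½ g t²: t = √(2 × 4.88 / 9.8) = 0.9980 s.
Horizontal motion is uniform at 23.6 m/s, so x = 23.6 × 0.9980 = 23.6 m.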